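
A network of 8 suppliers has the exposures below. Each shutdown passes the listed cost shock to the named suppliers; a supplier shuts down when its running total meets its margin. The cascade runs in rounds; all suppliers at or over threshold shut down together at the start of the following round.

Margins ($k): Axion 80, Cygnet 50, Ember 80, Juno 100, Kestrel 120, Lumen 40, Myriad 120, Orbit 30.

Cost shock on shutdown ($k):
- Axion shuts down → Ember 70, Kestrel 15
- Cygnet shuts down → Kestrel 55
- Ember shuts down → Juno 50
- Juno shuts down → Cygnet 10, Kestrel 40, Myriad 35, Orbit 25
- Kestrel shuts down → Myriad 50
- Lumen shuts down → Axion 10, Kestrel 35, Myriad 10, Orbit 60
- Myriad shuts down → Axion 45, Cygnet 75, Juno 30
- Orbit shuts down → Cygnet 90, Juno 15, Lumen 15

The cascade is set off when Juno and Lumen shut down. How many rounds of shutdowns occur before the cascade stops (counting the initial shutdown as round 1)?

4

Round 1 — Juno, Lumen shut down (initial).
  Axion: +10 → 10 < 80
  Cygnet: +10 → 10 < 50
  Kestrel: +40+35 → 75 < 120
  Myriad: +35+10 → 45 < 120
  Orbit: +25+60 → 85 ≥ 30
Round 2 — Orbit shuts down.
  Cygnet: +90 → 100 ≥ 50
Round 3 — Cygnet shuts down.
  Kestrel: +55 → 130 ≥ 120
Round 4 — Kestrel shuts down.
  Myriad: +50 → 95 < 120
No further shutdowns.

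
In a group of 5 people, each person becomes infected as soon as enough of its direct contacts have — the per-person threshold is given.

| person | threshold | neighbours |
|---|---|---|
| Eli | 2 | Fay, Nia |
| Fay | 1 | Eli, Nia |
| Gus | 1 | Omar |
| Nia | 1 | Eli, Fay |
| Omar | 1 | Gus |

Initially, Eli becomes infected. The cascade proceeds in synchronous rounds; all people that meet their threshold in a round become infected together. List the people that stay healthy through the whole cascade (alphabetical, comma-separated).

Round 1 — Eli becomes infected (initial).
Round 2 — checking thresholds:
  Fay: 1 of 2 neighbours ≥ 1, becomes infected.
  Nia: 1 of 2 neighbours ≥ 1, becomes infected.
Round 3 — no new infections; cascade stops.

Gus, Omar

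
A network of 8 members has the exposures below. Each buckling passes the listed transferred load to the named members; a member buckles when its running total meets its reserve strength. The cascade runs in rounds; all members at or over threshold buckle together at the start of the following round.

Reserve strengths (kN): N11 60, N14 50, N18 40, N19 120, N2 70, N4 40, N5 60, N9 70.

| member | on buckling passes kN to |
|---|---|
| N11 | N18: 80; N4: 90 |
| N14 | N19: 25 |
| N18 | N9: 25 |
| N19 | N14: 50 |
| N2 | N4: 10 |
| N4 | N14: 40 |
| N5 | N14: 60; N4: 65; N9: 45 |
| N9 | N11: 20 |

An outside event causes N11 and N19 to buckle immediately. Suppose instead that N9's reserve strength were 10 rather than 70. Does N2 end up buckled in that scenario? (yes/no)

With N9's reserve strength at 10:
Round 1 — N11, N19 buckle (initial).
  N14: +50 → 50 ≥ 50
  N18: +80 → 80 ≥ 40
  N4: +90 → 90 ≥ 40
Round 2 — N14, N18, N4 buckle.
  N9: +25 → 25 ≥ 10
Round 3 — N9 buckles.
No further bucklings.

no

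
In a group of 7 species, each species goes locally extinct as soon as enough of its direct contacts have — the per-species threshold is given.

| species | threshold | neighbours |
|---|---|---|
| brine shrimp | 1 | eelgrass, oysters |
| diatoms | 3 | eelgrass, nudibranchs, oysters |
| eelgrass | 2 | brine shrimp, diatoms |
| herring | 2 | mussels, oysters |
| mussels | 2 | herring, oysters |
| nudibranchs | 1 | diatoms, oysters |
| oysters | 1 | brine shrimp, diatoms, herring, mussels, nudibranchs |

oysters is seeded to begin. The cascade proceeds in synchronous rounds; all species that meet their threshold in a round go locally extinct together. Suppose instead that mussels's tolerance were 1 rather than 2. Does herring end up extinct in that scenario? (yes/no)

With mussels's tolerance at 1:
Round 1 — oysters goes locally extinct (initial).
Round 2 — checking thresholds:
  brine shrimp: 1 of 2 neighbours ≥ 1, goes locally extinct.
  diatoms: 1 of 3 neighbours < 3, below threshold.
  herring: 1 of 2 neighbours < 2, below threshold.
  mussels: 1 of 2 neighbours ≥ 1, goes locally extinct.
  nudibranchs: 1 of 2 neighbours ≥ 1, goes locally extinct.
Round 3 — checking thresholds:
  diatoms: 2 of 3 neighbours < 3, below threshold.
  eelgrass: 1 of 2 neighbours < 2, below threshold.
  herring: 2 of 2 neighbours ≥ 2, goes locally extinct.
Round 4 — no new extinctions; cascade stops.

yes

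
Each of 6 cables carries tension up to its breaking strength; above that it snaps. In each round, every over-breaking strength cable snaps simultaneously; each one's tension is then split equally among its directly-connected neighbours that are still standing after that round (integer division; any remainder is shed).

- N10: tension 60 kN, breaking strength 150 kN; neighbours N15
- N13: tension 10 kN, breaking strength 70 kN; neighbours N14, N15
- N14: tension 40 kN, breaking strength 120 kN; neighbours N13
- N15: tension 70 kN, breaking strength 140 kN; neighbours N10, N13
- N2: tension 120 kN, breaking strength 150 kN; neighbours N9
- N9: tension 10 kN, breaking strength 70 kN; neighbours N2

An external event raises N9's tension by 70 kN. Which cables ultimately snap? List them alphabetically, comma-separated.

Round 1 — N9 at 80 > 70. N9 snaps.
  N9 sheds 80 kN to N2: 80 each.
    N2: 120+80 = 200 > 150
Round 2 — N2 snaps.
  N2 sheds 200 kN: no online neighbours, lost.
No further breaks.

N2, N9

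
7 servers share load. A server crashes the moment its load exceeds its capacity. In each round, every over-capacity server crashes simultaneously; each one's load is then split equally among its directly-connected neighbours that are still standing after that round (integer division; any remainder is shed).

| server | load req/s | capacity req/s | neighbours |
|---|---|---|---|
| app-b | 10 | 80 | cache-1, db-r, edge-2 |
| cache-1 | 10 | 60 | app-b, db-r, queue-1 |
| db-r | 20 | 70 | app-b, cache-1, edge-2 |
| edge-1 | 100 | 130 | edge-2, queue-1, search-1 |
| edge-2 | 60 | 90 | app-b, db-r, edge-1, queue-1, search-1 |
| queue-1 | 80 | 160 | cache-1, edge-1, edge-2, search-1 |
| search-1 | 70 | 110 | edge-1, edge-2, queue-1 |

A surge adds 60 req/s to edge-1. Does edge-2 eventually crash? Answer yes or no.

Round 1 — edge-1 at 160 > 130. edge-1 crashes.
  edge-1 sheds 160 req/s to edge-2, queue-1, search-1: 53 each (1 lost).
    edge-2: 60+53 = 113 > 90
    queue-1: 80+53 = 133 ≤ 160
    search-1: 70+53 = 123 > 110
Round 2 — edge-2, search-1 crash.
  edge-2 sheds 113 req/s to app-b, db-r, queue-1: 37 each (2 lost).
    app-b: 10+37 = 47 ≤ 80
    db-r: 20+37 = 57 ≤ 70
    queue-1: 133+37 = 170 > 160
  search-1 sheds 123 req/s to queue-1: 123 each.
    queue-1: 170+123 = 293 > 160
Round 3 — queue-1 crashes.
  queue-1 sheds 293 req/s to cache-1: 293 each.
    cache-1: 10+293 = 303 > 60
Round 4 — cache-1 crashes.
  cache-1 sheds 303 req/s to app-b, db-r: 151 each (1 lost).
    app-b: 47+151 = 198 > 80
    db-r: 57+151 = 208 > 70
Round 5 — app-b, db-r crash.
  app-b sheds 198 req/s: no online neighbours, lost.
  db-r sheds 208 req/s: no online neighbours, lost.
No further crashes.

yes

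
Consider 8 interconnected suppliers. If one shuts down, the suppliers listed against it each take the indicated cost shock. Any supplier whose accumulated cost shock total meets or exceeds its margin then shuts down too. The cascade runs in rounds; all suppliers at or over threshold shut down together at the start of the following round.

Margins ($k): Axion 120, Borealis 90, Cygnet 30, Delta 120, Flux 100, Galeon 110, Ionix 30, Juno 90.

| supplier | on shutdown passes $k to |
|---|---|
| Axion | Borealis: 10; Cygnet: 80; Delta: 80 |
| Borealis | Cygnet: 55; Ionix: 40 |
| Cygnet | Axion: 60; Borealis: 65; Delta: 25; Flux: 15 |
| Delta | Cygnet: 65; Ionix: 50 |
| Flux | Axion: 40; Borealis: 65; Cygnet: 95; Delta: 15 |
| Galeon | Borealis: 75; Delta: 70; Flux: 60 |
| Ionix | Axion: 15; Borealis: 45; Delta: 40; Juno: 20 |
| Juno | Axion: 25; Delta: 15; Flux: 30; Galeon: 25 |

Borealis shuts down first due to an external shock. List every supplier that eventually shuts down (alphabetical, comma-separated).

Round 1 — Borealis shuts down (initial).
  Cygnet: +55 → 55 ≥ 30
  Ionix: +40 → 40 ≥ 30
Round 2 — Cygnet, Ionix shut down.
  Axion: +60+15 → 75 < 120
  Delta: +25+40 → 65 < 120
  Flux: +15 → 15 < 100
  Juno: +20 → 20 < 90
No further shutdowns.

Borealis, Cygnet, Ionix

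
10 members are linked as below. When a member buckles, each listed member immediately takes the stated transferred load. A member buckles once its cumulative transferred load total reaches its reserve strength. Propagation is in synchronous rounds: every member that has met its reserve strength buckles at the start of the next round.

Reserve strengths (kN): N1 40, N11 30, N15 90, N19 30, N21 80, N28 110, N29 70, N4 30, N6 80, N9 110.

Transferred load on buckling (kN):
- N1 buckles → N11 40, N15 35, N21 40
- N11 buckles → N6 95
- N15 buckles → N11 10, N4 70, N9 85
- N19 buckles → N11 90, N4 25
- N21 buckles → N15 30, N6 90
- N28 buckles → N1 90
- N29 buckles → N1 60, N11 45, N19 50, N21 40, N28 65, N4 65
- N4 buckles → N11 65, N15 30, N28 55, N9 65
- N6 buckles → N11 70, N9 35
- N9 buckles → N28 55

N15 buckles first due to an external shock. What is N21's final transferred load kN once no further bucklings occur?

Round 1 — N15 buckles (initial).
  N11: +10 → 10 < 30
  N4: +70 → 70 ≥ 30
  N9: +85 → 85 < 110
Round 2 — N4 buckles.
  N11: +65 → 75 ≥ 30
  N28: +55 → 55 < 110
  N9: +65 → 150 ≥ 110
Round 3 — N11, N9 buckle.
  N28: +55 → 110 ≥ 110
  N6: +95 → 95 ≥ 80
Round 4 — N28, N6 buckle.
  N1: +90 → 90 ≥ 40
Round 5 — N1 buckles.
  N21: +40 → 40 < 80
No further bucklings.

40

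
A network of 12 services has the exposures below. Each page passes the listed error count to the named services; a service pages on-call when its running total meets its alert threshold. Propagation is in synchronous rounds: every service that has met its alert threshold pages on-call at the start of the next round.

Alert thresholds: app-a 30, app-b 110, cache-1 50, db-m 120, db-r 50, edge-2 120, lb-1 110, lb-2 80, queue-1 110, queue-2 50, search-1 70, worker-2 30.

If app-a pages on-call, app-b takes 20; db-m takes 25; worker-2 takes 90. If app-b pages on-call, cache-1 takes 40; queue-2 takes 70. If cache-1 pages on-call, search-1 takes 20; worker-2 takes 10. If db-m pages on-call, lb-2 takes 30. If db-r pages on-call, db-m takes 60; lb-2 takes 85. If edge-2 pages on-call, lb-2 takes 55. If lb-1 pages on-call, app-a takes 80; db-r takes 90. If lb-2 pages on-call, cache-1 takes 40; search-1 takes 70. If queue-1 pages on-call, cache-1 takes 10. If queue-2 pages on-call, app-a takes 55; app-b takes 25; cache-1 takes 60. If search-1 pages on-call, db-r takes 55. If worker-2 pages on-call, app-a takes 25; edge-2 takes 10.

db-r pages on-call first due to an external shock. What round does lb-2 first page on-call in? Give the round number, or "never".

Round 1 — db-r pages on-call (initial).
  db-m: +60 → 60 < 120
  lb-2: +85 → 85 ≥ 80
Round 2 — lb-2 pages on-call.
  cache-1: +40 → 40 < 50
  search-1: +70 → 70 ≥ 70
Round 3 — search-1 pages on-call.
No further pages.

2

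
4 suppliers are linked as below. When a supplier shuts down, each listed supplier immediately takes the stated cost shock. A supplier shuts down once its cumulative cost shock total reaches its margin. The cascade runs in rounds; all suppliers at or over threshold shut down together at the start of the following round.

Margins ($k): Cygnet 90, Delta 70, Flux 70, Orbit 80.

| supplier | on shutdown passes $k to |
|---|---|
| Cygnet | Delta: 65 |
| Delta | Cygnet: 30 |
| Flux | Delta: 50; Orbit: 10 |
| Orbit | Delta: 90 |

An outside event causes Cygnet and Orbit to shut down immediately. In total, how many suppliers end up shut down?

Round 1 — Cygnet, Orbit shut down (initial).
  Delta: +65+90 → 155 ≥ 70
Round 2 — Delta shuts down.
No further shutdowns.

3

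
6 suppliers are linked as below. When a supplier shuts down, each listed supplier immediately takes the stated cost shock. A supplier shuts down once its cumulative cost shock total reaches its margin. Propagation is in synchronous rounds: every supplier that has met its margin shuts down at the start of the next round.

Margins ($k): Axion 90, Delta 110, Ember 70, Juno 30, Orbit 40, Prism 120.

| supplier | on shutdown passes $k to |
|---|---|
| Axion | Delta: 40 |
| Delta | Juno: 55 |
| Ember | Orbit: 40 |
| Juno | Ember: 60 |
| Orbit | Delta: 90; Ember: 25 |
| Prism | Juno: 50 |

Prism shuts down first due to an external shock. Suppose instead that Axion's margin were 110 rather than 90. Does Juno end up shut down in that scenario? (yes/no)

With Axion's margin at 110:
Round 1 — Prism shuts down (initial).
  Juno: +50 → 50 ≥ 30
Round 2 — Juno shuts down.
  Ember: +60 → 60 < 70
No further shutdowns.

yes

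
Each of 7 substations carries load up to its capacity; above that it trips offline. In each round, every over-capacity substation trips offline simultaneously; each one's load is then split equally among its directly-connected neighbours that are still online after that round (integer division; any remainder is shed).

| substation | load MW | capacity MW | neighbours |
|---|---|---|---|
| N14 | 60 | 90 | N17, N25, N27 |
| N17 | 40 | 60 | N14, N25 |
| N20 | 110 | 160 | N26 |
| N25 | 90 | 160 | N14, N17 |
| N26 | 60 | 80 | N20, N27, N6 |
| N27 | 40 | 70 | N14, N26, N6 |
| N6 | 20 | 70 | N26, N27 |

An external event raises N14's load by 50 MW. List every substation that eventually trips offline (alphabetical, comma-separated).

N14, N17, N25, N26, N27, N6

Round 1 — N14 at 110 > 90. N14 trips offline.
  N14 sheds 110 MW to N17, N25, N27: 36 each (2 lost).
    N17: 40+36 = 76 > 60
    N25: 90+36 = 126 ≤ 160
    N27: 40+36 = 76 > 70
Round 2 — N17, N27 trip offline.
  N17 sheds 76 MW to N25: 76 each.
    N25: 126+76 = 202 > 160
  N27 sheds 76 MW to N26, N6: 38 each.
    N26: 60+38 = 98 > 80
    N6: 20+38 = 58 ≤ 70
Round 3 — N25, N26 trip offline.
  N25 sheds 202 MW: no online neighbours, lost.
  N26 sheds 98 MW to N20, N6: 49 each.
    N20: 110+49 = 159 ≤ 160
    N6: 58+49 = 107 > 70
Round 4 — N6 trips offline.
  N6 sheds 107 MW: no online neighbours, lost.
No further trips.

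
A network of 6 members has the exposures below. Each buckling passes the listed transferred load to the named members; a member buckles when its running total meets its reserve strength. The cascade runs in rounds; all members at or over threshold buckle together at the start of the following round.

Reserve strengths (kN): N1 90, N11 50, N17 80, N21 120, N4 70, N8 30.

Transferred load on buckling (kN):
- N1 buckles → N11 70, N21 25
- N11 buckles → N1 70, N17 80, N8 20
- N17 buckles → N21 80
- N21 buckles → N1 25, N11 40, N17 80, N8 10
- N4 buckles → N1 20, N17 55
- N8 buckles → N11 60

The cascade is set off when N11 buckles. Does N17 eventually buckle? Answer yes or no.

yes

Round 1 — N11 buckles (initial).
  N1: +70 → 70 < 90
  N17: +80 → 80 ≥ 80
  N8: +20 → 20 < 30
Round 2 — N17 buckles.
  N21: +80 → 80 < 120
No further bucklings.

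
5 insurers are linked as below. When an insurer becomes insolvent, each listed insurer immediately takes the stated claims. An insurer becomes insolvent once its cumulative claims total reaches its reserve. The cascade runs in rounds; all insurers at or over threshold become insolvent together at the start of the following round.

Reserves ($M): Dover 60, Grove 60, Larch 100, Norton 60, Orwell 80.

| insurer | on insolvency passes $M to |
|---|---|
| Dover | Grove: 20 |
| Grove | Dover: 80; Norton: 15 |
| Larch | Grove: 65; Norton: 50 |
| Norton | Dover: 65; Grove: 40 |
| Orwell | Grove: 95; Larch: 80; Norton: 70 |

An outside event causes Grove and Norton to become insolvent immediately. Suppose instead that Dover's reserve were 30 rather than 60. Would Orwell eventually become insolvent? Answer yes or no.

With Dover's reserve at 30:
Round 1 — Grove, Norton become insolvent (initial).
  Dover: +80+65 → 145 ≥ 30
Round 2 — Dover becomes insolvent.
No further insolvencies.

no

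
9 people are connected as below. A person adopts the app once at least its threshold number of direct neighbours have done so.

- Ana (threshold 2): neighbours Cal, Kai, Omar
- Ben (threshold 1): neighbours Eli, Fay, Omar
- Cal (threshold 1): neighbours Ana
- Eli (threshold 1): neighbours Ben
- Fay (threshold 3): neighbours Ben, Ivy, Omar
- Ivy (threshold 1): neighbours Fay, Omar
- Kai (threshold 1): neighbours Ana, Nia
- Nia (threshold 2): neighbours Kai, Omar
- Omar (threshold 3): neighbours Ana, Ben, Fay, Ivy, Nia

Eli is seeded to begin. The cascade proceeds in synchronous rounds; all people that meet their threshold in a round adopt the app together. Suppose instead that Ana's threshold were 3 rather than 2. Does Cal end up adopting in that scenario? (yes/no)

With Ana's threshold at 3:
Round 1 — Eli adopts the app (initial).
Round 2 — checking thresholds:
  Ben: 1 of 3 neighbours ≥ 1, adopts the app.
Round 3 — no new adoptions; cascade stops.

no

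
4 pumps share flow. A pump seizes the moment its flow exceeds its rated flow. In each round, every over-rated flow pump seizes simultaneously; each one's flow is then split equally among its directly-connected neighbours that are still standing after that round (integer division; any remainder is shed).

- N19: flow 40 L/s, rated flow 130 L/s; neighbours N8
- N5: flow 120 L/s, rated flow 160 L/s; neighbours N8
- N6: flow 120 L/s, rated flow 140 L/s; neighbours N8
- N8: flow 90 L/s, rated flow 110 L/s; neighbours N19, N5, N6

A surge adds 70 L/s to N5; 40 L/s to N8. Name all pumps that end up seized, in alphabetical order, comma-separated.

N5, N6, N8

Round 1 — N5 at 190 > 160; N8 at 130 > 110. N5, N8 seize.
  N5 sheds 190 L/s: no online neighbours, lost.
  N8 sheds 130 L/s to N19, N6: 65 each.
    N19: 40+65 = 105 ≤ 130
    N6: 120+65 = 185 > 140
Round 2 — N6 seizes.
  N6 sheds 185 L/s: no online neighbours, lost.
No further seizures.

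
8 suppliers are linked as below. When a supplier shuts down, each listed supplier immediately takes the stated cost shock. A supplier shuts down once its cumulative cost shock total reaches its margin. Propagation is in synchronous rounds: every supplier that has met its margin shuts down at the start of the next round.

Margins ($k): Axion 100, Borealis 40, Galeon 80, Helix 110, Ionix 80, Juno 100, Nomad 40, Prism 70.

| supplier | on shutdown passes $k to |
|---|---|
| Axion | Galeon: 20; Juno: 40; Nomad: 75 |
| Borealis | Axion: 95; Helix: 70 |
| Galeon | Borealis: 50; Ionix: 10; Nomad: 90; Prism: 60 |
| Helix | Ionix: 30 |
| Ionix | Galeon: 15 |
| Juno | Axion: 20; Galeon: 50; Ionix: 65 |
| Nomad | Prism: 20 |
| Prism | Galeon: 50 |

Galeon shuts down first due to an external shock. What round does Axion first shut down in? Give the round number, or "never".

never

Round 1 — Galeon shuts down (initial).
  Borealis: +50 → 50 ≥ 40
  Ionix: +10 → 10 < 80
  Nomad: +90 → 90 ≥ 40
  Prism: +60 → 60 < 70
Round 2 — Borealis, Nomad shut down.
  Axion: +95 → 95 < 100
  Helix: +70 → 70 < 110
  Prism: +20 → 80 ≥ 70
Round 3 — Prism shuts down.
No further shutdowns.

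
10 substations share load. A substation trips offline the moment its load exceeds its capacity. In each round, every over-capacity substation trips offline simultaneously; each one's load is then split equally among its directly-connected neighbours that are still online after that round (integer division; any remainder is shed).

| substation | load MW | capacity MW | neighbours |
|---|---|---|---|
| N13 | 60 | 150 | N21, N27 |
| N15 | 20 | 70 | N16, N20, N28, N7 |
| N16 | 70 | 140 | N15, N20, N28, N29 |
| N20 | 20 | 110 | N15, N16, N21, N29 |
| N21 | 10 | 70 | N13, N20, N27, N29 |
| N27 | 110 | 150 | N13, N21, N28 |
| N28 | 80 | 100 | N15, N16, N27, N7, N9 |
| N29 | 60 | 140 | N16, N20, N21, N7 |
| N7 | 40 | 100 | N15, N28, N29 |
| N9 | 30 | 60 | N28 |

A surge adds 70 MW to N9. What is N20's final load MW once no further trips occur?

Round 1 — N9 at 100 > 60. N9 trips offline.
  N9 sheds 100 MW to N28: 100 each.
    N28: 80+100 = 180 > 100
Round 2 — N28 trips offline.
  N28 sheds 180 MW to N15, N16, N27, N7: 45 each.
    N15: 20+45 = 65 ≤ 70
    N16: 70+45 = 115 ≤ 140
    N27: 110+45 = 155 > 150
    N7: 40+45 = 85 ≤ 100
Round 3 — N27 trips offline.
  N27 sheds 155 MW to N13, N21: 77 each (1 lost).
    N13: 60+77 = 137 ≤ 150
    N21: 10+77 = 87 > 70
Round 4 — N21 trips offline.
  N21 sheds 87 MW to N13, N20, N29: 29 each.
    N13: 137+29 = 166 > 150
    N20: 20+29 = 49 ≤ 110
    N29: 60+29 = 89 ≤ 140
Round 5 — N13 trips offline.
  N13 sheds 166 MW: no online neighbours, lost.
No further trips.

49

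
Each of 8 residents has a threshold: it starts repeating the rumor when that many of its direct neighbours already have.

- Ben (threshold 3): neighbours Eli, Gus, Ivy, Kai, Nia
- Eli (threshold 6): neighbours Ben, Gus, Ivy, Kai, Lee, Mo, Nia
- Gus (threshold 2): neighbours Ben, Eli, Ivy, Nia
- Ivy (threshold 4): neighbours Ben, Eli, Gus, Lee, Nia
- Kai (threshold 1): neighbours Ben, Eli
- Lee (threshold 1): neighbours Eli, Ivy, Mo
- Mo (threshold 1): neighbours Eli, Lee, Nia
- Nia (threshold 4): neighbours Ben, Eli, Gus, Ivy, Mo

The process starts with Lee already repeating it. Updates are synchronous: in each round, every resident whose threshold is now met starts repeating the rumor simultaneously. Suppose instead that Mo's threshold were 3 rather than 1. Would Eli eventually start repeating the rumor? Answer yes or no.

With Mo's threshold at 3:
Round 1 — Lee starts repeating the rumor (initial).
Round 2 — no new spreads; cascade stops.

no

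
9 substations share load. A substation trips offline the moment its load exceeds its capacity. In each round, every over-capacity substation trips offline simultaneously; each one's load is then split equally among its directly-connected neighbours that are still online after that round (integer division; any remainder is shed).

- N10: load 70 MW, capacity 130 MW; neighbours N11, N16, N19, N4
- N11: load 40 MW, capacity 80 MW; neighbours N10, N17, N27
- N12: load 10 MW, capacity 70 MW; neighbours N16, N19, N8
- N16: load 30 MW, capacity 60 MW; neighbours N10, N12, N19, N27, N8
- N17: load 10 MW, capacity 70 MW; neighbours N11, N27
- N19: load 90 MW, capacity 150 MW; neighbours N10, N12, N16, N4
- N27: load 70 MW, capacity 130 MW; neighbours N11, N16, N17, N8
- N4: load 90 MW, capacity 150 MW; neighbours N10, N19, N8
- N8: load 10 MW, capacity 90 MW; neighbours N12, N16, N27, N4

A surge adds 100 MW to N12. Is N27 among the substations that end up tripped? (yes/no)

no

Round 1 — N12 at 110 > 70. N12 trips offline.
  N12 sheds 110 MW to N16, N19, N8: 36 each (2 lost).
    N16: 30+36 = 66 > 60
    N19: 90+36 = 126 ≤ 150
    N8: 10+36 = 46 ≤ 90
Round 2 — N16 trips offline.
  N16 sheds 66 MW to N10, N19, N27, N8: 16 each (2 lost).
    N10: 70+16 = 86 ≤ 130
    N19: 126+16 = 142 ≤ 150
    N27: 70+16 = 86 ≤ 130
    N8: 46+16 = 62 ≤ 90
No further trips.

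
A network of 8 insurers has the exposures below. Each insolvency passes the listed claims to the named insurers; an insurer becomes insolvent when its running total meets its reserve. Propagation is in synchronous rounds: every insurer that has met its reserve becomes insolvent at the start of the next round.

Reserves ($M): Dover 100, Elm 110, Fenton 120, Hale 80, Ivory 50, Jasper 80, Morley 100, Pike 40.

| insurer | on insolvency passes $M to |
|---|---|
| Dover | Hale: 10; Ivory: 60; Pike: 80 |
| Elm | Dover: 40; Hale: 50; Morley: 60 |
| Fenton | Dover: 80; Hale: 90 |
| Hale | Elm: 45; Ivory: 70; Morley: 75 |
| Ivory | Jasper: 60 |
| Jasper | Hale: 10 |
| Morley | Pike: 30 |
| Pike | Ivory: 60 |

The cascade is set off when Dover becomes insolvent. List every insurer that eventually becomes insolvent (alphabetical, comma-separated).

Dover, Ivory, Pike

Round 1 — Dover becomes insolvent (initial).
  Hale: +10 → 10 < 80
  Ivory: +60 → 60 ≥ 50
  Pike: +80 → 80 ≥ 40
Round 2 — Ivory, Pike become insolvent.
  Jasper: +60 → 60 < 80
No further insolvencies.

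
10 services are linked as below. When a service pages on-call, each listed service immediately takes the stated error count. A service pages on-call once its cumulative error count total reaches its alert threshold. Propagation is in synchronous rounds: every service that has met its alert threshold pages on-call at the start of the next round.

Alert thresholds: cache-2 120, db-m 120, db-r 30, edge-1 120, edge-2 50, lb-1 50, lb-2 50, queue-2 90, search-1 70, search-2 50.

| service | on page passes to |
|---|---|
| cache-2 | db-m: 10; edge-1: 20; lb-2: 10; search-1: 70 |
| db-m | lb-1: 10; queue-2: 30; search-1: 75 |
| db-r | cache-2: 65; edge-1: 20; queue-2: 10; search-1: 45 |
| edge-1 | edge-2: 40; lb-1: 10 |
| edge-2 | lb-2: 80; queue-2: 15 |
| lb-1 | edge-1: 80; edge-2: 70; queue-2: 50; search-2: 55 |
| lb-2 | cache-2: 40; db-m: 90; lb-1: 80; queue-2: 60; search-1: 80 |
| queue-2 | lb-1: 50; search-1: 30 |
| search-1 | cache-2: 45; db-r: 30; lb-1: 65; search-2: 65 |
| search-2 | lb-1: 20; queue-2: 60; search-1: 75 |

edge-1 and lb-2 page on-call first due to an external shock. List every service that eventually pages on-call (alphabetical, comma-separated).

Round 1 — edge-1, lb-2 page on-call (initial).
  cache-2: +40 → 40 < 120
  db-m: +90 → 90 < 120
  edge-2: +40 → 40 < 50
  lb-1: +10+80 → 90 ≥ 50
  queue-2: +60 → 60 < 90
  search-1: +80 → 80 ≥ 70
Round 2 — lb-1, search-1 page on-call.
  cache-2: +45 → 85 < 120
  db-r: +30 → 30 ≥ 30
  edge-2: +70 → 110 ≥ 50
  queue-2: +50 → 110 ≥ 90
  search-2: +55+65 → 120 ≥ 50
Round 3 — db-r, edge-2, queue-2, search-2 page on-call.
  cache-2: +65 → 150 ≥ 120
Round 4 — cache-2 pages on-call.
  db-m: +10 → 100 < 120
No further pages.

cache-2, db-r, edge-1, edge-2, lb-1, lb-2, queue-2, search-1, search-2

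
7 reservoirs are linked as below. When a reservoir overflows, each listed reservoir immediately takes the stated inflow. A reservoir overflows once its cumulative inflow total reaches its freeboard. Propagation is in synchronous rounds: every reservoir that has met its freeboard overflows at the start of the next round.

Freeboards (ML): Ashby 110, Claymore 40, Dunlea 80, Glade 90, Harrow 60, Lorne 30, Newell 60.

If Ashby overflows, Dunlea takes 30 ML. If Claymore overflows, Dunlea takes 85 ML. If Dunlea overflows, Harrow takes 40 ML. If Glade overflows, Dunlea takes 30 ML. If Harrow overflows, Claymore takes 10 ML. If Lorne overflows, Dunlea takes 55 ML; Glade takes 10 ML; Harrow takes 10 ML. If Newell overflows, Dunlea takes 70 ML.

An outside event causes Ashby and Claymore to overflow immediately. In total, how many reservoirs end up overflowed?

Round 1 — Ashby, Claymore overflow (initial).
  Dunlea: +30+85 → 115 ≥ 80
Round 2 — Dunlea overflows.
  Harrow: +40 → 40 < 60
No further overflows.

3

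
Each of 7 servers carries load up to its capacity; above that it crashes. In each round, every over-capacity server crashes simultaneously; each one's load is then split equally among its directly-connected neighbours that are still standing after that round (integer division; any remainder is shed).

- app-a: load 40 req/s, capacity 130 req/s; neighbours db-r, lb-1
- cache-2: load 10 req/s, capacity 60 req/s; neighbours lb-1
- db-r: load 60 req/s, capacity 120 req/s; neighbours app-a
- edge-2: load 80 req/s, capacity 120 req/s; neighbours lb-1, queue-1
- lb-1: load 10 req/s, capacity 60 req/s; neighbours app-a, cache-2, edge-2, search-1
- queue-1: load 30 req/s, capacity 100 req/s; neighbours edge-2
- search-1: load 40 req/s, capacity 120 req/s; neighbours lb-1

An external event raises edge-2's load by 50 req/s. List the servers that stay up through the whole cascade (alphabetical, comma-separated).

Round 1 — edge-2 at 130 > 120. edge-2 crashes.
  edge-2 sheds 130 req/s to lb-1, queue-1: 65 each.
    lb-1: 10+65 = 75 > 60
    queue-1: 30+65 = 95 ≤ 100
Round 2 — lb-1 crashes.
  lb-1 sheds 75 req/s to app-a, cache-2, search-1: 25 each.
    app-a: 40+25 = 65 ≤ 130
    cache-2: 10+25 = 35 ≤ 60
    search-1: 40+25 = 65 ≤ 120
No further crashes.

app-a, cache-2, db-r, queue-1, search-1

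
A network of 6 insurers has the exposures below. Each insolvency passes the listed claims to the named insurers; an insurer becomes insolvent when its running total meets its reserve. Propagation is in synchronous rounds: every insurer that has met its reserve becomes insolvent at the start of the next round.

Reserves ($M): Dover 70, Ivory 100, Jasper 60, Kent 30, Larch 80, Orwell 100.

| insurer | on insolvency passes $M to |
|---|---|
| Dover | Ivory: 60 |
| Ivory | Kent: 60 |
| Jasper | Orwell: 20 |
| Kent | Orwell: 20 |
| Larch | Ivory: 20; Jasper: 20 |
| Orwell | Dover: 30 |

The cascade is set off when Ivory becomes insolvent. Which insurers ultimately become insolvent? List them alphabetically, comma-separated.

Ivory, Kent

Round 1 — Ivory becomes insolvent (initial).
  Kent: +60 → 60 ≥ 30
Round 2 — Kent becomes insolvent.
  Orwell: +20 → 20 < 100
No further insolvencies.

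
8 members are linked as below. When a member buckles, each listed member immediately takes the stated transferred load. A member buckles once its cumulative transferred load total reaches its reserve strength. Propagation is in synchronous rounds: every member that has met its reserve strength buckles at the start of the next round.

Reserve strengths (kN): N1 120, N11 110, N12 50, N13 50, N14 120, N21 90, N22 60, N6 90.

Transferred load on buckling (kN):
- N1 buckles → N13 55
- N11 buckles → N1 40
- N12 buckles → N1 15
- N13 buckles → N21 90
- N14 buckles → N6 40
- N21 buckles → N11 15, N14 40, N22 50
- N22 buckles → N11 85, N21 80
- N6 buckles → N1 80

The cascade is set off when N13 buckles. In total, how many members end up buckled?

2

Round 1 — N13 buckles (initial).
  N21: +90 → 90 ≥ 90
Round 2 — N21 buckles.
  N11: +15 → 15 < 110
  N14: +40 → 40 < 120
  N22: +50 → 50 < 60
No further bucklings.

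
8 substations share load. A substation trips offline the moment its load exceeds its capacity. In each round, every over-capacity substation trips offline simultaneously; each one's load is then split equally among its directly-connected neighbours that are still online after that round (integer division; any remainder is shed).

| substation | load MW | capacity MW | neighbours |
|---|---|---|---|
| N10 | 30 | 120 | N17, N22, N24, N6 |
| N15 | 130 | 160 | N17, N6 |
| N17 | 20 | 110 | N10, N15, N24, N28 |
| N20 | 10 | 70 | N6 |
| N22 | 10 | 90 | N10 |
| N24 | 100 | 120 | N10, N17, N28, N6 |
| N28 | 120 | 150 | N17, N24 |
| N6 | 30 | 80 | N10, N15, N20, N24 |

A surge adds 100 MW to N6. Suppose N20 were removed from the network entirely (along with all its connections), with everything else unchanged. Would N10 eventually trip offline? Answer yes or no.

With N20 removed:
Round 1 — N6 at 130 > 80. N6 trips offline.
  N6 sheds 130 MW to N10, N15, N24: 43 each (1 lost).
    N10: 30+43 = 73 ≤ 120
    N15: 130+43 = 173 > 160
    N24: 100+43 = 143 > 120
Round 2 — N15, N24 trip offline.
  N15 sheds 173 MW to N17: 173 each.
    N17: 20+173 = 193 > 110
  N24 sheds 143 MW to N10, N17, N28: 47 each (2 lost).
    N10: 73+47 = 120 ≤ 120
    N17: 193+47 = 240 > 110
    N28: 120+47 = 167 > 150
Round 3 — N17, N28 trip offline.
  N17 sheds 240 MW to N10: 240 each.
    N10: 120+240 = 360 > 120
  N28 sheds 167 MW: no online neighbours, lost.
Round 4 — N10 trips offline.
  N10 sheds 360 MW to N22: 360 each.
    N22: 10+360 = 370 > 90
Round 5 — N22 trips offline.
  N22 sheds 370 MW: no online neighbours, lost.
No further trips.

yes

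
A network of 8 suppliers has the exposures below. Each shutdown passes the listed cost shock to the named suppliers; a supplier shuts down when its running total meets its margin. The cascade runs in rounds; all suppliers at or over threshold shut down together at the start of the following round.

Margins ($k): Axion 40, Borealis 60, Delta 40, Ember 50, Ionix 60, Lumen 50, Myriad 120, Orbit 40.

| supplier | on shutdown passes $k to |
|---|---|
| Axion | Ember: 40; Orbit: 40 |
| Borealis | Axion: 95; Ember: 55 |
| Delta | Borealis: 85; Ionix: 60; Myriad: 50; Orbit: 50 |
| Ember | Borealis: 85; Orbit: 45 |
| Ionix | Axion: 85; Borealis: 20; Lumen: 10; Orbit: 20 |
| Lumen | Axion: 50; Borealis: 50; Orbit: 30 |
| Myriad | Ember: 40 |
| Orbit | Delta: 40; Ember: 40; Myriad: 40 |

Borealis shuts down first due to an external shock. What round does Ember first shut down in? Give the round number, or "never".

Round 1 — Borealis shuts down (initial).
  Axion: +95 → 95 ≥ 40
  Ember: +55 → 55 ≥ 50
Round 2 — Axion, Ember shut down.
  Orbit: +40+45 → 85 ≥ 40
Round 3 — Orbit shuts down.
  Delta: +40 → 40 ≥ 40
  Myriad: +40 → 40 < 120
Round 4 — Delta shuts down.
  Ionix: +60 → 60 ≥ 60
  Myriad: +50 → 90 < 120
Round 5 — Ionix shuts down.
  Lumen: +10 → 10 < 50
No further shutdowns.

2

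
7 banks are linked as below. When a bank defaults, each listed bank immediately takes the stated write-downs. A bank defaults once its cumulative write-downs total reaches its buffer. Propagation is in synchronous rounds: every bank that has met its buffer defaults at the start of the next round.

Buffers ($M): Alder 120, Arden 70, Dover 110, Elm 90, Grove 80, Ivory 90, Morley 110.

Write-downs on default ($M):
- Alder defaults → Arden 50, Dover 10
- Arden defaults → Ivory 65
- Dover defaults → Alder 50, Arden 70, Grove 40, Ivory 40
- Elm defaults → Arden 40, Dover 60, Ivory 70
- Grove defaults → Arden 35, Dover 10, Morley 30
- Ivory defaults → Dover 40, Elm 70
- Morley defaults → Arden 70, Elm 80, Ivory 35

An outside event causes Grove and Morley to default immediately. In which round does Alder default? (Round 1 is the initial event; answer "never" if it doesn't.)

Round 1 — Grove, Morley default (initial).
  Arden: +35+70 → 105 ≥ 70
  Dover: +10 → 10 < 110
  Elm: +80 → 80 < 90
  Ivory: +35 → 35 < 90
Round 2 — Arden defaults.
  Ivory: +65 → 100 ≥ 90
Round 3 — Ivory defaults.
  Dover: +40 → 50 < 110
  Elm: +70 → 150 ≥ 90
Round 4 — Elm defaults.
  Dover: +60 → 110 ≥ 110
Round 5 — Dover defaults.
  Alder: +50 → 50 < 120
No further defaults.

never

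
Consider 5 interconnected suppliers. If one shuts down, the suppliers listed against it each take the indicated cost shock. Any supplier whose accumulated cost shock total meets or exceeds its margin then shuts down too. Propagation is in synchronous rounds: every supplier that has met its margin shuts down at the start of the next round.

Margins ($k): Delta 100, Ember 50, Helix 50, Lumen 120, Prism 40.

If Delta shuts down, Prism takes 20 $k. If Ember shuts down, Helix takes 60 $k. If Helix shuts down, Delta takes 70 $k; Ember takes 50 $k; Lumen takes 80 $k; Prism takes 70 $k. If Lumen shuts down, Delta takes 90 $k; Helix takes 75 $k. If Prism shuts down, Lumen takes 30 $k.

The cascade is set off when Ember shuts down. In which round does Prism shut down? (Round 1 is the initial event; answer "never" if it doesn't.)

3

Round 1 — Ember shuts down (initial).
  Helix: +60 → 60 ≥ 50
Round 2 — Helix shuts down.
  Delta: +70 → 70 < 100
  Lumen: +80 → 80 < 120
  Prism: +70 → 70 ≥ 40
Round 3 — Prism shuts down.
  Lumen: +30 → 110 < 120
No further shutdowns.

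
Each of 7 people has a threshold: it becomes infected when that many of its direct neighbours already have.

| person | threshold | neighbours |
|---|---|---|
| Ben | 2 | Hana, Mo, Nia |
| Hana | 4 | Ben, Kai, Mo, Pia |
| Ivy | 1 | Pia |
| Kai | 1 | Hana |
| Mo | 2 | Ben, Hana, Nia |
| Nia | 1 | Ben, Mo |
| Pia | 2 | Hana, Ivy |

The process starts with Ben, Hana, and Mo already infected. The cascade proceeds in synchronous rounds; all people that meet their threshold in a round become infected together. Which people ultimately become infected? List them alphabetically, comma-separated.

Ben, Hana, Kai, Mo, Nia

Round 1 — Ben, Hana, Mo become infected (initial).
Round 2 — checking thresholds:
  Kai: 1 of 1 neighbours ≥ 1, becomes infected.
  Nia: 2 of 2 neighbours ≥ 1, becomes infected.
  Pia: 1 of 2 neighbours < 2, below threshold.
Round 3 — no new infections; cascade stops.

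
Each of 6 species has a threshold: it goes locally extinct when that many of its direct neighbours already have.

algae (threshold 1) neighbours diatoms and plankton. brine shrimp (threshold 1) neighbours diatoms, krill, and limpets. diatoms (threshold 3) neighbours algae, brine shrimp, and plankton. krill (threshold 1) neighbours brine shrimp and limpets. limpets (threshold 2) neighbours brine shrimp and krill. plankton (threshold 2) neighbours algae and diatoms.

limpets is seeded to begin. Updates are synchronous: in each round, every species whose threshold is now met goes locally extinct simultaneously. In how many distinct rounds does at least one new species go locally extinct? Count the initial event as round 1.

Round 1 — limpets goes locally extinct (initial).
Round 2 — checking thresholds:
  brine shrimp: 1 of 3 neighbours ≥ 1, goes locally extinct.
  krill: 1 of 2 neighbours ≥ 1, goes locally extinct.
Round 3 — no new extinctions; cascade stops.

2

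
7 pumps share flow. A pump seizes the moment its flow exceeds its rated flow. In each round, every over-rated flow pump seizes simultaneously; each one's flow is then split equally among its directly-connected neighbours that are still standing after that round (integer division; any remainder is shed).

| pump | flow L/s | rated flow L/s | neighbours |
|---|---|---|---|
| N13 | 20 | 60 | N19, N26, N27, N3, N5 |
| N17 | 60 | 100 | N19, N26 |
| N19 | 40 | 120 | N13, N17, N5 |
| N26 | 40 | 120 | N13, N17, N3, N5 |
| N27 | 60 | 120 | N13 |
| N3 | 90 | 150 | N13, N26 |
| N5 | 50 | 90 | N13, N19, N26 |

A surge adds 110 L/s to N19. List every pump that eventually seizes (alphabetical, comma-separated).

N13, N17, N19, N26, N3, N5

Round 1 — N19 at 150 > 120. N19 seizes.
  N19 sheds 150 L/s to N13, N17, N5: 50 each.
    N13: 20+50 = 70 > 60
    N17: 60+50 = 110 > 100
    N5: 50+50 = 100 > 90
Round 2 — N13, N17, N5 seize.
  N13 sheds 70 L/s to N26, N27, N3: 23 each (1 lost).
    N26: 40+23 = 63 ≤ 120
    N27: 60+23 = 83 ≤ 120
    N3: 90+23 = 113 ≤ 150
  N17 sheds 110 L/s to N26: 110 each.
    N26: 63+110 = 173 > 120
  N5 sheds 100 L/s to N26: 100 each.
    N26: 173+100 = 273 > 120
Round 3 — N26 seizes.
  N26 sheds 273 L/s to N3: 273 each.
    N3: 113+273 = 386 > 150
Round 4 — N3 seizes.
  N3 sheds 386 L/s: no online neighbours, lost.
No further seizures.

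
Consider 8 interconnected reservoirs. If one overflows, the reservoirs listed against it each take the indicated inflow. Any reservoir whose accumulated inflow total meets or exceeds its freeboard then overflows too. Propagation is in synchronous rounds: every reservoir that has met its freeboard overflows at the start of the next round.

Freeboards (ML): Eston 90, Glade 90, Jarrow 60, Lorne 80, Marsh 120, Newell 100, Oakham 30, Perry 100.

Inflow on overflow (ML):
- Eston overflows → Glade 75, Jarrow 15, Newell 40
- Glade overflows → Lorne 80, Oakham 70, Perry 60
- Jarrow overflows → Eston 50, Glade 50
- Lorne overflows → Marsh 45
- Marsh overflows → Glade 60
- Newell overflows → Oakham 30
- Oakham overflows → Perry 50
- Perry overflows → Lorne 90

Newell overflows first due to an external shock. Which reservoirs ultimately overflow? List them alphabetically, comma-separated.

Round 1 — Newell overflows (initial).
  Oakham: +30 → 30 ≥ 30
Round 2 — Oakham overflows.
  Perry: +50 → 50 < 100
No further overflows.

Newell, Oakham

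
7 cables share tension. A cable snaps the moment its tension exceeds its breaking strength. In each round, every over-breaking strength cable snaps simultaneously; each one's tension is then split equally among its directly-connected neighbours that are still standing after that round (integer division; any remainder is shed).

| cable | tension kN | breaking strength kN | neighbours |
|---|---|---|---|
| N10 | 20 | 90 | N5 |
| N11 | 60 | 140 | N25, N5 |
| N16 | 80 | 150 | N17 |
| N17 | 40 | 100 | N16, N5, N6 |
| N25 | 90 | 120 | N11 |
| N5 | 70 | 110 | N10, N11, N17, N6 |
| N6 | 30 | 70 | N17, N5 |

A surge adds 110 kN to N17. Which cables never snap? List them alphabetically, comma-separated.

Round 1 — N17 at 150 > 100. N17 snaps.
  N17 sheds 150 kN to N16, N5, N6: 50 each.
    N16: 80+50 = 130 ≤ 150
    N5: 70+50 = 120 > 110
    N6: 30+50 = 80 > 70
Round 2 — N5, N6 snap.
  N5 sheds 120 kN to N10, N11: 60 each.
    N10: 20+60 = 80 ≤ 90
    N11: 60+60 = 120 ≤ 140
  N6 sheds 80 kN: no online neighbours, lost.
No further breaks.

N10, N11, N16, N25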